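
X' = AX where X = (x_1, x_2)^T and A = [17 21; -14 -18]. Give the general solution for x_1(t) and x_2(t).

x_1(t) = -c_1e^(-4t) + 3c_2e^(3t), x_2(t) = c_1e^(-4t) - 2c_2e^(3t)

Coefficient matrix A = [[17, 21], [-14, -18]].
Characteristic polynomial det(A - λI) = λ^2 + λ - 12 = 0.
Eigenvalues λ = -4, 3.
For λ=-4: (A-λI) row 1 is [21, 21], so an eigenvector is (-1, 1).
For λ=3: (A-λI) row 1 is [14, 21], so an eigenvector is (3, -2).
General solution: c_1e^(-4t)(-1,1) + c_2e^(3t)(3,-2).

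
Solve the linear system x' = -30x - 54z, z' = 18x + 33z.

Coefficient matrix A = [[-30, -54], [18, 33]].
Characteristic polynomial det(A - λI) = λ^2 - 3λ - 18 = 0.
Eigenvalues λ = -3, 6.
For λ=-3: (A-λI) row 1 is [-27, -54], so an eigenvector is (2, -1).
For λ=6: (A-λI) row 1 is [-36, -54], so an eigenvector is (-3, 2).
General solution: K_1e^(-3t)(2,-1) + K_2e^(6t)(-3,2).

x(t) = 2K_1e^(-3t) - 3K_2e^(6t), z(t) = -K_1e^(-3t) + 2K_2e^(6t)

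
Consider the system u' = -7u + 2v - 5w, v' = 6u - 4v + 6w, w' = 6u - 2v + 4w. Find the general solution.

u(t) = -C_1e^(-4t) + C_2e^(-2t) - C_3e^(-t), v(t) = C_1e^(-4t) + 2C_3e^(-t), w(t) = C_1e^(-4t) - C_2e^(-2t) + 2C_3e^(-t)

Coefficient matrix A = [[-7, 2, -5], [6, -4, 6], [6, -2, 4]].
det(A - λI) = 0 gives eigenvalues λ = -4, -2, -1.
For λ=-4: eigenvector (-1,1,1).
For λ=-2: eigenvector (1,0,-1).
For λ=-1: eigenvector (-1,2,2).
General solution: C_1e^(-4t)(-1,1,1) + C_2e^(-2t)(1,0,-1) + C_3e^(-t)(-1,2,2).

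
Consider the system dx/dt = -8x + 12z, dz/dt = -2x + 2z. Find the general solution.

Coefficient matrix A = [[-8, 12], [-2, 2]].
Characteristic polynomial det(A - λI) = λ^2 + 6λ + 8 = 0.
Eigenvalues λ = -2, -4.
For λ=-2: (A-λI) row 1 is [-6, 12], so an eigenvector is (-2, -1).
For λ=-4: (A-λI) row 1 is [-4, 12], so an eigenvector is (-3, -1).
General solution: C_1e^(-2t)(-2,-1) + C_2e^(-4t)(-3,-1).

x(t) = -2C_1e^(-2t) - 3C_2e^(-4t), z(t) = -C_1e^(-2t) - C_2e^(-4t)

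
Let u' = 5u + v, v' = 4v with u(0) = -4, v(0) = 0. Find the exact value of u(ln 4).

-4096

A = [[5,1],[0,4]]; eigenvalues λ = 5, 4.
Eigenvectors: (1,0) for λ=5, (1,-1) for λ=4.
From the initial condition, c_1 = -4, c_2 = 0.
u(ln 4) = (-4)(4^5)(1) + (0)(4^4)(1) = -4096.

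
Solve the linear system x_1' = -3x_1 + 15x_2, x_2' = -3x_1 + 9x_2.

Coefficient matrix A = [[-3, 15], [-3, 9]].
Characteristic polynomial det(A - λI) = λ^2 - 6λ + 18 = 0.
Eigenvalues λ = 3 ± 3i (complex conjugate pair).
For λ=3+3i: an eigenvector is (1,0) - i(-2,-1) = (1 + 2i, 0 + i).
A real fundamental pair from Re and Im of e^((3+3i)t)v: X_1 = e^(3t)(cos(3t)·(1,0) + sin(3t)·(-2,-1)), X_2 = e^(3t)(sin(3t)·(1,0) - cos(3t)·(-2,-1)).
General solution: C_1X_1 + C_2X_2.

x_1(t) = -2C_1e^(3t)sin(3t) + C_1e^(3t)cos(3t) + C_2e^(3t)sin(3t) + 2C_2e^(3t)cos(3t), x_2(t) = -C_1e^(3t)sin(3t) + C_2e^(3t)cos(3t)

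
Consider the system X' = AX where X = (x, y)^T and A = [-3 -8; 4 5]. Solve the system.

x(t) = -C_1e^(t)sin(4t) - C_1e^(t)cos(4t) - C_2e^(t)sin(4t) + C_2e^(t)cos(4t), y(t) = C_1e^(t)cos(4t) + C_2e^(t)sin(4t)

Coefficient matrix A = [[-3, -8], [4, 5]].
Characteristic polynomial det(A - λI) = λ^2 - 2λ + 17 = 0.
Eigenvalues λ = 1 ± 4i (complex conjugate pair).
For λ=1+4i: an eigenvector is (-1,1) - i(-1,0) = (-1 + i, 1).
A real fundamental pair from Re and Im of e^((1+4i)t)v: X_1 = e^(t)(cos(4t)·(-1,1) + sin(4t)·(-1,0)), X_2 = e^(t)(sin(4t)·(-1,1) - cos(4t)·(-1,0)).
General solution: C_1X_1 + C_2X_2.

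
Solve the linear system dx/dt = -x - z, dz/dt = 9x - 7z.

Coefficient matrix A = [[-1, -1], [9, -7]].
Characteristic polynomial det(A - λI) = λ^2 + 8λ + 16 = 0.
Single eigenvalue λ = -4 with algebraic multiplicity 2.
Eigenvector v = (1,3); generalized eigenvector w with (A-λI)w=v is (1,2).
General solution: e^(-4t)[C_1·v + C_2·(t·v + w)].

x(t) = C_1e^(-4t) + C_2te^(-4t) + C_2e^(-4t), z(t) = 3C_1e^(-4t) + 3C_2te^(-4t) + 2C_2e^(-4t)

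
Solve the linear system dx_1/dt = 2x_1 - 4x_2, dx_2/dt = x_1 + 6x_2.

x_1(t) = 2K_1e^(4t) + 2K_2te^(4t) - 3K_2e^(4t), x_2(t) = -K_1e^(4t) - K_2te^(4t) + K_2e^(4t)

Coefficient matrix A = [[2, -4], [1, 6]].
Characteristic polynomial det(A - λI) = λ^2 - 8λ + 16 = 0.
Single eigenvalue λ = 4 with algebraic multiplicity 2.
Eigenvector v = (2,-1); generalized eigenvector w with (A-λI)w=v is (-3,1).
General solution: e^(4t)[K_1·v + K_2·(t·v + w)].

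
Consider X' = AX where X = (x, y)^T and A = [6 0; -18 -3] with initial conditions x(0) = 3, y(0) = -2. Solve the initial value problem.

Coefficient matrix A = [[6, 0], [-18, -3]].
Characteristic polynomial det(A - λI) = λ^2 - 3λ - 18 = 0.
Eigenvalues λ = -3, 6.
For λ=-3: (A-λI) row 1 is [9, 0], so an eigenvector is (0, -1).
For λ=6: (A-λI) row 2 is [-18, -9], so an eigenvector is (1, -2).
General solution: C_1e^(-3t)(0,-1) + C_2e^(6t)(1,-2).
Applying x(0)=3, y(0)=-2 gives C_1=-4, C_2=3.

x(t) = 3e^(6t), y(t) = -6e^(6t) + 4e^(-3t)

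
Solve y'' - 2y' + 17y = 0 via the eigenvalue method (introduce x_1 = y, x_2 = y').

y(t) = C_1e^(t)cos(4t) + C_2e^(t)sin(4t)

Let x_1 = y, x_2 = y'. Then x_1' = x_2 and x_2' = -17x_1 + 2x_2.
A = [[0,1],[-17,2]]; det(A-λI) = λ^2 - 2λ + 17.
Eigenvalues λ = 1 ± 4i.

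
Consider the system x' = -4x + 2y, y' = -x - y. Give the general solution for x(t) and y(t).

x(t) = 2C_1e^(-3t) - C_2e^(-2t), y(t) = C_1e^(-3t) - C_2e^(-2t)

Coefficient matrix A = [[-4, 2], [-1, -1]].
Characteristic polynomial det(A - λI) = λ^2 + 5λ + 6 = 0.
Eigenvalues λ = -3, -2.
For λ=-3: (A-λI) row 1 is [-1, 2], so an eigenvector is (2, 1).
For λ=-2: (A-λI) row 1 is [-2, 2], so an eigenvector is (-1, -1).
General solution: C_1e^(-3t)(2,1) + C_2e^(-2t)(-1,-1).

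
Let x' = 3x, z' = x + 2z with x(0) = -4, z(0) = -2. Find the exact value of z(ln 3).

A = [[3,0],[1,2]]; eigenvalues λ = 2, 3.
Eigenvectors: (0,1) for λ=2, (-1,-1) for λ=3.
From the initial condition, c_1 = 2, c_2 = 4.
z(ln 3) = (2)(3^2)(1) + (4)(3^3)(-1) = -90.

-90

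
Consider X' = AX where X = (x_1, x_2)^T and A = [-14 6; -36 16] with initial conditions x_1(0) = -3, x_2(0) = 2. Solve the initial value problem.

Coefficient matrix A = [[-14, 6], [-36, 16]].
Characteristic polynomial det(A - λI) = λ^2 - 2λ - 8 = 0.
Eigenvalues λ = -2, 4.
For λ=-2: (A-λI) row 1 is [-12, 6], so an eigenvector is (-1, -2).
For λ=4: (A-λI) row 1 is [-18, 6], so an eigenvector is (1, 3).
General solution: c_1e^(-2t)(-1,-2) + c_2e^(4t)(1,3).
Applying x_1(0)=-3, x_2(0)=2 gives c_1=11, c_2=8.

x_1(t) = 8e^(4t) - 11e^(-2t), x_2(t) = 24e^(4t) - 22e^(-2t)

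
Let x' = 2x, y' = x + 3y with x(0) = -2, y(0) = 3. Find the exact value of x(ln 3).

-18

A = [[2,0],[1,3]]; eigenvalues λ = 3, 2.
Eigenvectors: (0,1) for λ=3, (1,-1) for λ=2.
From the initial condition, c_1 = 1, c_2 = -2.
x(ln 3) = (1)(3^3)(0) + (-2)(3^2)(1) = -18.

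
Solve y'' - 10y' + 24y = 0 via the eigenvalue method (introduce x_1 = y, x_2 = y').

Let x_1 = y, x_2 = y'. Then x_1' = x_2 and x_2' = -24x_1 + 10x_2.
A = [[0,1],[-24,10]]; det(A-λI) = λ^2 - 10λ + 24.
Eigenvalues λ = 4, 6 with eigenvectors (1,4), (1,6).

y(t) = K_1e^(4t) + K_2e^(6t)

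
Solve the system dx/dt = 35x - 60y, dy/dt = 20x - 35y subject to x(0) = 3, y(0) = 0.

x(t) = 12e^(5t) - 9e^(-5t), y(t) = 6e^(5t) - 6e^(-5t)

Coefficient matrix A = [[35, -60], [20, -35]].
Characteristic polynomial det(A - λI) = λ^2 - 25 = 0.
Eigenvalues λ = 5, -5.
For λ=5: (A-λI) row 1 is [30, -60], so an eigenvector is (-2, -1).
For λ=-5: (A-λI) row 1 is [40, -60], so an eigenvector is (3, 2).
General solution: K_1e^(5t)(-2,-1) + K_2e^(-5t)(3,2).
Applying x(0)=3, y(0)=0 gives K_1=-6, K_2=-3.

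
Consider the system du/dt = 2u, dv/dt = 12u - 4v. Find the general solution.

u(t) = K_1e^(2t), v(t) = 2K_1e^(2t) - K_2e^(-4t)

Coefficient matrix A = [[2, 0], [12, -4]].
Characteristic polynomial det(A - λI) = λ^2 + 2λ - 8 = 0.
Eigenvalues λ = 2, -4.
For λ=2: (A-λI) row 2 is [12, -6], so an eigenvector is (1, 2).
For λ=-4: (A-λI) row 1 is [6, 0], so an eigenvector is (0, -1).
General solution: K_1e^(2t)(1,2) + K_2e^(-4t)(0,-1).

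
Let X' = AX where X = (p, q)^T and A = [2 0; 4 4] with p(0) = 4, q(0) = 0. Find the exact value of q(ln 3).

A = [[2,0],[4,4]]; eigenvalues λ = 4, 2.
Eigenvectors: (0,1) for λ=4, (-1,2) for λ=2.
From the initial condition, c_1 = 8, c_2 = -4.
q(ln 3) = (8)(3^4)(1) + (-4)(3^2)(2) = 576.

576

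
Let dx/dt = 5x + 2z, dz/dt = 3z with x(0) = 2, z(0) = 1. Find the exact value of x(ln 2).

88

A = [[5,2],[0,3]]; eigenvalues λ = 3, 5.
Eigenvectors: (1,-1) for λ=3, (1,0) for λ=5.
From the initial condition, c_1 = -1, c_2 = 3.
x(ln 2) = (-1)(2^3)(1) + (3)(2^5)(1) = 88.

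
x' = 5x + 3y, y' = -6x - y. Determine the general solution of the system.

x(t) = -K_1e^(2t)sin(3t) + K_2e^(2t)cos(3t), y(t) = K_1e^(2t)sin(3t) - K_1e^(2t)cos(3t) - K_2e^(2t)sin(3t) - K_2e^(2t)cos(3t)

Coefficient matrix A = [[5, 3], [-6, -1]].
Characteristic polynomial det(A - λI) = λ^2 - 4λ + 13 = 0.
Eigenvalues λ = 2 ± 3i (complex conjugate pair).
For λ=2+3i: an eigenvector is (0,-1) - i(-1,1) = (0 + i, -1 - i).
A real fundamental pair from Re and Im of e^((2+3i)t)v: X_1 = e^(2t)(cos(3t)·(0,-1) + sin(3t)·(-1,1)), X_2 = e^(2t)(sin(3t)·(0,-1) - cos(3t)·(-1,1)).
General solution: K_1X_1 + K_2X_2.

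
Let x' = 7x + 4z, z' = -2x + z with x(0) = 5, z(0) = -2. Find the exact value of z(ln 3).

-702

A = [[7,4],[-2,1]]; eigenvalues λ = 5, 3.
Eigenvectors: (-2,1) for λ=5, (1,-1) for λ=3.
From the initial condition, c_1 = -3, c_2 = -1.
z(ln 3) = (-3)(3^5)(1) + (-1)(3^3)(-1) = -702.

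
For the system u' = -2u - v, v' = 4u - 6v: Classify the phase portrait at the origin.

A = [[-2,-1],[4,-6]]; det(A-λI) = λ^2 + 8λ + 16.
repeated λ = -4 with a single eigenvector.

stable improper node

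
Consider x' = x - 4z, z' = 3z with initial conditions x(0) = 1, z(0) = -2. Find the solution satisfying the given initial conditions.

x(t) = 4e^(3t) - 3e^(t), z(t) = -2e^(3t)

Coefficient matrix A = [[1, -4], [0, 3]].
Characteristic polynomial det(A - λI) = λ^2 - 4λ + 3 = 0.
Eigenvalues λ = 1, 3.
For λ=1: (A-λI) row 1 is [0, -4], so an eigenvector is (-1, 0).
For λ=3: (A-λI) row 1 is [-2, -4], so an eigenvector is (-2, 1).
General solution: c_1e^(t)(-1,0) + c_2e^(3t)(-2,1).
Applying x(0)=1, z(0)=-2 gives c_1=3, c_2=-2.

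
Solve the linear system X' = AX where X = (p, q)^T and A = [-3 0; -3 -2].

Coefficient matrix A = [[-3, 0], [-3, -2]].
Characteristic polynomial det(A - λI) = λ^2 + 5λ + 6 = 0.
Eigenvalues λ = -3, -2.
For λ=-3: (A-λI) row 2 is [-3, 1], so an eigenvector is (-1, -3).
For λ=-2: (A-λI) row 1 is [-1, 0], so an eigenvector is (0, 1).
General solution: K_1e^(-3t)(-1,-3) + K_2e^(-2t)(0,1).

p(t) = -K_1e^(-3t), q(t) = -3K_1e^(-3t) + K_2e^(-2t)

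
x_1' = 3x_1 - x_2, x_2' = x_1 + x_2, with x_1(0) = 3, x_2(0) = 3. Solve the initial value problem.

x_1(t) = 3e^(2t), x_2(t) = 3e^(2t)

Coefficient matrix A = [[3, -1], [1, 1]].
Characteristic polynomial det(A - λI) = λ^2 - 4λ + 4 = 0.
Single eigenvalue λ = 2 with algebraic multiplicity 2.
Eigenvector v = (1,1); generalized eigenvector w with (A-λI)w=v is (2,1).
General solution: e^(2t)[K_1·v + K_2·(t·v + w)].
Applying x_1(0)=3, x_2(0)=3 gives K_1=3, K_2=0.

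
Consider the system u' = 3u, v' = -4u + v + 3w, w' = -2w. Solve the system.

Coefficient matrix A = [[3, 0, 0], [-4, 1, 3], [0, 0, -2]].
det(A - λI) = 0 gives eigenvalues λ = 1, 3, -2.
For λ=1: eigenvector (0,1,0).
For λ=3: eigenvector (1,-2,0).
For λ=-2: eigenvector (0,-1,1).
General solution: K_1e^(t)(0,1,0) + K_2e^(3t)(1,-2,0) + K_3e^(-2t)(0,-1,1).

u(t) = K_2e^(3t), v(t) = K_1e^(t) - 2K_2e^(3t) - K_3e^(-2t), w(t) = K_3e^(-2t)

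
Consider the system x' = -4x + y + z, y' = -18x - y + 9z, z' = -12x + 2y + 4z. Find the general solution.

x(t) = c_1e^(-2t) + c_2e^(2t) + c_3e^(-t), y(t) = 3c_2e^(2t) + c_3e^(-t), z(t) = 2c_1e^(-2t) + 3c_2e^(2t) + 2c_3e^(-t)

Coefficient matrix A = [[-4, 1, 1], [-18, -1, 9], [-12, 2, 4]].
det(A - λI) = 0 gives eigenvalues λ = -2, 2, -1.
For λ=-2: eigenvector (1,0,2).
For λ=2: eigenvector (1,3,3).
For λ=-1: eigenvector (1,1,2).
General solution: c_1e^(-2t)(1,0,2) + c_2e^(2t)(1,3,3) + c_3e^(-t)(1,1,2).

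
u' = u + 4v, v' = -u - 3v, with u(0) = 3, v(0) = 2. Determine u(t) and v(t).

Coefficient matrix A = [[1, 4], [-1, -3]].
Characteristic polynomial det(A - λI) = λ^2 + 2λ + 1 = 0.
Single eigenvalue λ = -1 with algebraic multiplicity 2.
Eigenvector v = (-2,1); generalized eigenvector w with (A-λI)w=v is (-1,0).
General solution: e^(-t)[c_1·v + c_2·(t·v + w)].
Applying u(0)=3, v(0)=2 gives c_1=2, c_2=-7.

u(t) = 14te^(-t) + 3e^(-t), v(t) = -7te^(-t) + 2e^(-t)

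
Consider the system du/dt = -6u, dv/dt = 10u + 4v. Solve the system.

Coefficient matrix A = [[-6, 0], [10, 4]].
Characteristic polynomial det(A - λI) = λ^2 + 2λ - 24 = 0.
Eigenvalues λ = 4, -6.
For λ=4: (A-λI) row 1 is [-10, 0], so an eigenvector is (0, 1).
For λ=-6: (A-λI) row 2 is [10, 10], so an eigenvector is (1, -1).
General solution: c_1e^(4t)(0,1) + c_2e^(-6t)(1,-1).

u(t) = c_2e^(-6t), v(t) = c_1e^(4t) - c_2e^(-6t)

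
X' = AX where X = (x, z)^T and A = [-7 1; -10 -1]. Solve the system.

Coefficient matrix A = [[-7, 1], [-10, -1]].
Characteristic polynomial det(A - λI) = λ^2 + 8λ + 17 = 0.
Eigenvalues λ = -4 ± i (complex conjugate pair).
For λ=-4+i: an eigenvector is (1,3) - i(0,-1) = (1, 3 + i).
A real fundamental pair from Re and Im of e^((-4+i)t)v: X_1 = e^(-4t)(cos(t)·(1,3) + sin(t)·(0,-1)), X_2 = e^(-4t)(sin(t)·(1,3) - cos(t)·(0,-1)).
General solution: K_1X_1 + K_2X_2.

x(t) = K_1e^(-4t)cos(t) + K_2e^(-4t)sin(t), z(t) = -K_1e^(-4t)sin(t) + 3K_1e^(-4t)cos(t) + 3K_2e^(-4t)sin(t) + K_2e^(-4t)cos(t)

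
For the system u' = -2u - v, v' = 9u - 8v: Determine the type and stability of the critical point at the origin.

A = [[-2,-1],[9,-8]]; det(A-λI) = λ^2 + 10λ + 25.
repeated λ = -5 with a single eigenvector.

stable improper node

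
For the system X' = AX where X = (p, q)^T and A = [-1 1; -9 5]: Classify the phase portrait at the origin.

A = [[-1,1],[-9,5]]; det(A-λI) = λ^2 - 4λ + 4.
repeated λ = 2 with a single eigenvector.

unstable improper node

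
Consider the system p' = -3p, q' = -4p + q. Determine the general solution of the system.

Coefficient matrix A = [[-3, 0], [-4, 1]].
Characteristic polynomial det(A - λI) = λ^2 + 2λ - 3 = 0.
Eigenvalues λ = 1, -3.
For λ=1: (A-λI) row 1 is [-4, 0], so an eigenvector is (0, -1).
For λ=-3: (A-λI) row 2 is [-4, 4], so an eigenvector is (1, 1).
General solution: K_1e^(t)(0,-1) + K_2e^(-3t)(1,1).

p(t) = K_2e^(-3t), q(t) = -K_1e^(t) + K_2e^(-3t)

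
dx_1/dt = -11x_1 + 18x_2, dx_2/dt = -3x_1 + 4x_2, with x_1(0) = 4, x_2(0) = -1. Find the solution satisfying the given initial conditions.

Coefficient matrix A = [[-11, 18], [-3, 4]].
Characteristic polynomial det(A - λI) = λ^2 + 7λ + 10 = 0.
Eigenvalues λ = -5, -2.
For λ=-5: (A-λI) row 1 is [-6, 18], so an eigenvector is (3, 1).
For λ=-2: (A-λI) row 1 is [-9, 18], so an eigenvector is (2, 1).
General solution: K_1e^(-5t)(3,1) + K_2e^(-2t)(2,1).
Applying x_1(0)=4, x_2(0)=-1 gives K_1=6, K_2=-7.

x_1(t) = -14e^(-2t) + 18e^(-5t), x_2(t) = -7e^(-2t) + 6e^(-5t)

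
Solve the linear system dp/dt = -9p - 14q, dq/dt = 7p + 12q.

p(t) = 2C_1e^(-2t) + C_2e^(5t), q(t) = -C_1e^(-2t) - C_2e^(5t)

Coefficient matrix A = [[-9, -14], [7, 12]].
Characteristic polynomial det(A - λI) = λ^2 - 3λ - 10 = 0.
Eigenvalues λ = -2, 5.
For λ=-2: (A-λI) row 1 is [-7, -14], so an eigenvector is (2, -1).
For λ=5: (A-λI) row 1 is [-14, -14], so an eigenvector is (1, -1).
General solution: C_1e^(-2t)(2,-1) + C_2e^(5t)(1,-1).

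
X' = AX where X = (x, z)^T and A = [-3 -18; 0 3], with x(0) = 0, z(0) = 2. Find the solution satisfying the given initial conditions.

x(t) = -6e^(3t) + 6e^(-3t), z(t) = 2e^(3t)

Coefficient matrix A = [[-3, -18], [0, 3]].
Characteristic polynomial det(A - λI) = λ^2 - 9 = 0.
Eigenvalues λ = -3, 3.
For λ=-3: (A-λI) row 1 is [0, -18], so an eigenvector is (-1, 0).
For λ=3: (A-λI) row 1 is [-6, -18], so an eigenvector is (3, -1).
General solution: K_1e^(-3t)(-1,0) + K_2e^(3t)(3,-1).
Applying x(0)=0, z(0)=2 gives K_1=-6, K_2=-2.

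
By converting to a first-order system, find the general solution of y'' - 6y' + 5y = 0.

y(t) = C_1e^(5t) + C_2e^(t)

Let x_1 = y, x_2 = y'. Then x_1' = x_2 and x_2' = -5x_1 + 6x_2.
A = [[0,1],[-5,6]]; det(A-λI) = λ^2 - 6λ + 5.
Eigenvalues λ = 5, 1 with eigenvectors (1,5), (1,1).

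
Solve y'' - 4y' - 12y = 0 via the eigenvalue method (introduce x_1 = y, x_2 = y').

y(t) = c_1e^(6t) + c_2e^(-2t)

Let x_1 = y, x_2 = y'. Then x_1' = x_2 and x_2' = 12x_1 + 4x_2.
A = [[0,1],[12,4]]; det(A-λI) = λ^2 - 4λ - 12.
Eigenvalues λ = 6, -2 with eigenvectors (1,6), (1,-2).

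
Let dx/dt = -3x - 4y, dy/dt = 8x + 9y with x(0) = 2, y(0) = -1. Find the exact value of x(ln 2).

A = [[-3,-4],[8,9]]; eigenvalues λ = 1, 5.
Eigenvectors: (-1,1) for λ=1, (1,-2) for λ=5.
From the initial condition, c_1 = -3, c_2 = -1.
x(ln 2) = (-3)(2^1)(-1) + (-1)(2^5)(1) = -26.

-26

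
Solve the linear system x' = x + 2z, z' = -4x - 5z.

x(t) = -C_1e^(-3t) - C_2e^(-t), z(t) = 2C_1e^(-3t) + C_2e^(-t)

Coefficient matrix A = [[1, 2], [-4, -5]].
Characteristic polynomial det(A - λI) = λ^2 + 4λ + 3 = 0.
Eigenvalues λ = -3, -1.
For λ=-3: (A-λI) row 1 is [4, 2], so an eigenvector is (-1, 2).
For λ=-1: (A-λI) row 1 is [2, 2], so an eigenvector is (-1, 1).
General solution: C_1e^(-3t)(-1,2) + C_2e^(-t)(-1,1).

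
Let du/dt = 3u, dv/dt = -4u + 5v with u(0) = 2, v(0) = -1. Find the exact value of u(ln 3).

A = [[3,0],[-4,5]]; eigenvalues λ = 3, 5.
Eigenvectors: (-1,-2) for λ=3, (0,-1) for λ=5.
From the initial condition, c_1 = -2, c_2 = 5.
u(ln 3) = (-2)(3^3)(-1) + (5)(3^5)(0) = 54.

54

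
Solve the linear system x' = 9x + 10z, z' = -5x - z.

Coefficient matrix A = [[9, 10], [-5, -1]].
Characteristic polynomial det(A - λI) = λ^2 - 8λ + 41 = 0.
Eigenvalues λ = 4 ± 5i (complex conjugate pair).
For λ=4+5i: an eigenvector is (-1,0) - i(-1,1) = (-1 + i, 0 - i).
A real fundamental pair from Re and Im of e^((4+5i)t)v: X_1 = e^(4t)(cos(5t)·(-1,0) + sin(5t)·(-1,1)), X_2 = e^(4t)(sin(5t)·(-1,0) - cos(5t)·(-1,1)).
General solution: K_1X_1 + K_2X_2.

x(t) = -K_1e^(4t)sin(5t) - K_1e^(4t)cos(5t) - K_2e^(4t)sin(5t) + K_2e^(4t)cos(5t), z(t) = K_1e^(4t)sin(5t) - K_2e^(4t)cos(5t)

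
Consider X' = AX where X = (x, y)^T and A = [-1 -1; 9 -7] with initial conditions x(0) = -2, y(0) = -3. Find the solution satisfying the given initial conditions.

x(t) = -3te^(-4t) - 2e^(-4t), y(t) = -9te^(-4t) - 3e^(-4t)

Coefficient matrix A = [[-1, -1], [9, -7]].
Characteristic polynomial det(A - λI) = λ^2 + 8λ + 16 = 0.
Single eigenvalue λ = -4 with algebraic multiplicity 2.
Eigenvector v = (-1,-3); generalized eigenvector w with (A-λI)w=v is (0,1).
General solution: e^(-4t)[c_1·v + c_2·(t·v + w)].
Applying x(0)=-2, y(0)=-3 gives c_1=2, c_2=3.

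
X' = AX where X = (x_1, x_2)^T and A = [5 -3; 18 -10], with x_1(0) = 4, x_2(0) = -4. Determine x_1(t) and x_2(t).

Coefficient matrix A = [[5, -3], [18, -10]].
Characteristic polynomial det(A - λI) = λ^2 + 5λ + 4 = 0.
Eigenvalues λ = -1, -4.
For λ=-1: (A-λI) row 1 is [6, -3], so an eigenvector is (1, 2).
For λ=-4: (A-λI) row 1 is [9, -3], so an eigenvector is (1, 3).
General solution: c_1e^(-t)(1,2) + c_2e^(-4t)(1,3).
Applying x_1(0)=4, x_2(0)=-4 gives c_1=16, c_2=-12.

x_1(t) = 16e^(-t) - 12e^(-4t), x_2(t) = 32e^(-t) - 36e^(-4t)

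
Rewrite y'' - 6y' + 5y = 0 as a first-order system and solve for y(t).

y(t) = c_1e^(t) + c_2e^(5t)

Let x_1 = y, x_2 = y'. Then x_1' = x_2 and x_2' = -5x_1 + 6x_2.
A = [[0,1],[-5,6]]; det(A-λI) = λ^2 - 6λ + 5.
Eigenvalues λ = 1, 5 with eigenvectors (1,1), (1,5).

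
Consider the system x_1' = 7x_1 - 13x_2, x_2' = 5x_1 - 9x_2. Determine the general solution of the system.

x_1(t) = -2c_1e^(-t)sin(t) + 3c_1e^(-t)cos(t) + 3c_2e^(-t)sin(t) + 2c_2e^(-t)cos(t), x_2(t) = -c_1e^(-t)sin(t) + 2c_1e^(-t)cos(t) + 2c_2e^(-t)sin(t) + c_2e^(-t)cos(t)

Coefficient matrix A = [[7, -13], [5, -9]].
Characteristic polynomial det(A - λI) = λ^2 + 2λ + 2 = 0.
Eigenvalues λ = -1 ± i (complex conjugate pair).
For λ=-1+i: an eigenvector is (3,2) - i(-2,-1) = (3 + 2i, 2 + i).
A real fundamental pair from Re and Im of e^((-1+i)t)v: X_1 = e^(-t)(cos(t)·(3,2) + sin(t)·(-2,-1)), X_2 = e^(-t)(sin(t)·(3,2) - cos(t)·(-2,-1)).
General solution: c_1X_1 + c_2X_2.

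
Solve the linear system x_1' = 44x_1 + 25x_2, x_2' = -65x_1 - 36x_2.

x_1(t) = -C_1e^(4t)sin(5t) - 2C_1e^(4t)cos(5t) - 2C_2e^(4t)sin(5t) + C_2e^(4t)cos(5t), x_2(t) = 2C_1e^(4t)sin(5t) + 3C_1e^(4t)cos(5t) + 3C_2e^(4t)sin(5t) - 2C_2e^(4t)cos(5t)

Coefficient matrix A = [[44, 25], [-65, -36]].
Characteristic polynomial det(A - λI) = λ^2 - 8λ + 41 = 0.
Eigenvalues λ = 4 ± 5i (complex conjugate pair).
For λ=4+5i: an eigenvector is (-2,3) - i(-1,2) = (-2 + i, 3 - 2i).
A real fundamental pair from Re and Im of e^((4+5i)t)v: X_1 = e^(4t)(cos(5t)·(-2,3) + sin(5t)·(-1,2)), X_2 = e^(4t)(sin(5t)·(-2,3) - cos(5t)·(-1,2)).
General solution: C_1X_1 + C_2X_2.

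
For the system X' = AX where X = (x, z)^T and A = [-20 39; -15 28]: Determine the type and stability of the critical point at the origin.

unstable spiral

A = [[-20,39],[-15,28]]; det(A-λI) = λ^2 - 8λ + 25.
λ = 4 ± 3i: positive real part.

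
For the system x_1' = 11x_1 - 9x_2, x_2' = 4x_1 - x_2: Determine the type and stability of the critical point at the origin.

A = [[11,-9],[4,-1]]; det(A-λI) = λ^2 - 10λ + 25.
repeated λ = 5 with a single eigenvector.

unstable improper node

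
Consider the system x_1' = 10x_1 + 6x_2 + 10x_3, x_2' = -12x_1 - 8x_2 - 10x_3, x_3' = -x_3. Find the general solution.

Coefficient matrix A = [[10, 6, 10], [-12, -8, -10], [0, 0, -1]].
det(A - λI) = 0 gives eigenvalues λ = -2, -1, 4.
For λ=-2: eigenvector (1,-2,0).
For λ=-1: eigenvector (-2,2,1).
For λ=4: eigenvector (1,-1,0).
General solution: c_1e^(-2t)(1,-2,0) + c_2e^(-t)(-2,2,1) + c_3e^(4t)(1,-1,0).

x_1(t) = c_1e^(-2t) - 2c_2e^(-t) + c_3e^(4t), x_2(t) = -2c_1e^(-2t) + 2c_2e^(-t) - c_3e^(4t), x_3(t) = c_2e^(-t)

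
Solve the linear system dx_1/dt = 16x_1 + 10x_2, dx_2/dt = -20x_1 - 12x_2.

x_1(t) = -K_1e^(2t)sin(2t) + 2K_1e^(2t)cos(2t) + 2K_2e^(2t)sin(2t) + K_2e^(2t)cos(2t), x_2(t) = K_1e^(2t)sin(2t) - 3K_1e^(2t)cos(2t) - 3K_2e^(2t)sin(2t) - K_2e^(2t)cos(2t)

Coefficient matrix A = [[16, 10], [-20, -12]].
Characteristic polynomial det(A - λI) = λ^2 - 4λ + 8 = 0.
Eigenvalues λ = 2 ± 2i (complex conjugate pair).
For λ=2+2i: an eigenvector is (2,-3) - i(-1,1) = (2 + i, -3 - i).
A real fundamental pair from Re and Im of e^((2+2i)t)v: X_1 = e^(2t)(cos(2t)·(2,-3) + sin(2t)·(-1,1)), X_2 = e^(2t)(sin(2t)·(2,-3) - cos(2t)·(-1,1)).
General solution: K_1X_1 + K_2X_2.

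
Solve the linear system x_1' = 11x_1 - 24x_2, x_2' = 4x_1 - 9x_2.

x_1(t) = 2K_1e^(-t) + 3K_2e^(3t), x_2(t) = K_1e^(-t) + K_2e^(3t)

Coefficient matrix A = [[11, -24], [4, -9]].
Characteristic polynomial det(A - λI) = λ^2 - 2λ - 3 = 0.
Eigenvalues λ = -1, 3.
For λ=-1: (A-λI) row 1 is [12, -24], so an eigenvector is (2, 1).
For λ=3: (A-λI) row 1 is [8, -24], so an eigenvector is (3, 1).
General solution: K_1e^(-t)(2,1) + K_2e^(3t)(3,1).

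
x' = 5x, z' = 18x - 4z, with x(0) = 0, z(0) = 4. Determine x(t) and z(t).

x(t) = 0, z(t) = 4e^(-4t)

Coefficient matrix A = [[5, 0], [18, -4]].
Characteristic polynomial det(A - λI) = λ^2 - λ - 20 = 0.
Eigenvalues λ = 5, -4.
For λ=5: (A-λI) row 2 is [18, -9], so an eigenvector is (-1, -2).
For λ=-4: (A-λI) row 1 is [9, 0], so an eigenvector is (0, -1).
General solution: c_1e^(5t)(-1,-2) + c_2e^(-4t)(0,-1).
Applying x(0)=0, z(0)=4 gives c_1=0, c_2=-4.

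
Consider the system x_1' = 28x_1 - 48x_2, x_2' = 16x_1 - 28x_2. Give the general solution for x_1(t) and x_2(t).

x_1(t) = 2C_1e^(4t) + 3C_2e^(-4t), x_2(t) = C_1e^(4t) + 2C_2e^(-4t)

Coefficient matrix A = [[28, -48], [16, -28]].
Characteristic polynomial det(A - λI) = λ^2 - 16 = 0.
Eigenvalues λ = 4, -4.
For λ=4: (A-λI) row 1 is [24, -48], so an eigenvector is (2, 1).
For λ=-4: (A-λI) row 1 is [32, -48], so an eigenvector is (3, 2).
General solution: C_1e^(4t)(2,1) + C_2e^(-4t)(3,2).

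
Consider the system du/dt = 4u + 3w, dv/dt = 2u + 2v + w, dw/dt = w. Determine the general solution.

u(t) = K_1e^(4t) - K_3e^(t), v(t) = K_1e^(4t) + K_2e^(2t) + K_3e^(t), w(t) = K_3e^(t)

Coefficient matrix A = [[4, 0, 3], [2, 2, 1], [0, 0, 1]].
det(A - λI) = 0 gives eigenvalues λ = 4, 2, 1.
For λ=4: eigenvector (1,1,0).
For λ=2: eigenvector (0,1,0).
For λ=1: eigenvector (-1,1,1).
General solution: K_1e^(4t)(1,1,0) + K_2e^(2t)(0,1,0) + K_3e^(t)(-1,1,1).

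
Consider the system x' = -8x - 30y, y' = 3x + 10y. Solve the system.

Coefficient matrix A = [[-8, -30], [3, 10]].
Characteristic polynomial det(A - λI) = λ^2 - 2λ + 10 = 0.
Eigenvalues λ = 1 ± 3i (complex conjugate pair).
For λ=1+3i: an eigenvector is (-3,1) - i(-1,0) = (-3 + i, 1).
A real fundamental pair from Re and Im of e^((1+3i)t)v: X_1 = e^(t)(cos(3t)·(-3,1) + sin(3t)·(-1,0)), X_2 = e^(t)(sin(3t)·(-3,1) - cos(3t)·(-1,0)).
General solution: K_1X_1 + K_2X_2.

x(t) = -K_1e^(t)sin(3t) - 3K_1e^(t)cos(3t) - 3K_2e^(t)sin(3t) + K_2e^(t)cos(3t), y(t) = K_1e^(t)cos(3t) + K_2e^(t)sin(3t)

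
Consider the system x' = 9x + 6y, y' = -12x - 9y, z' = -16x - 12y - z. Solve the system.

x(t) = -C_1e^(-3t) - C_2e^(3t), y(t) = 2C_1e^(-3t) + C_2e^(3t), z(t) = 4C_1e^(-3t) + C_2e^(3t) + C_3e^(-t)

Coefficient matrix A = [[9, 6, 0], [-12, -9, 0], [-16, -12, -1]].
det(A - λI) = 0 gives eigenvalues λ = -3, 3, -1.
For λ=-3: eigenvector (-1,2,4).
For λ=3: eigenvector (-1,1,1).
For λ=-1: eigenvector (0,0,1).
General solution: C_1e^(-3t)(-1,2,4) + C_2e^(3t)(-1,1,1) + C_3e^(-t)(0,0,1).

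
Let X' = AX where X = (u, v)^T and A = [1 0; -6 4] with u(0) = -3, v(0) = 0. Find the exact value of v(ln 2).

84

A = [[1,0],[-6,4]]; eigenvalues λ = 4, 1.
Eigenvectors: (0,-1) for λ=4, (-1,-2) for λ=1.
From the initial condition, c_1 = -6, c_2 = 3.
v(ln 2) = (-6)(2^4)(-1) + (3)(2^1)(-2) = 84.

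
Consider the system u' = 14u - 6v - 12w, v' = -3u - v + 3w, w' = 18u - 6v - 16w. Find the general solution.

Coefficient matrix A = [[14, -6, -12], [-3, -1, 3], [18, -6, -16]].
det(A - λI) = 0 gives eigenvalues λ = -4, -1, 2.
For λ=-4: eigenvector (1,-1,2).
For λ=-1: eigenvector (2,1,2).
For λ=2: eigenvector (-1,0,-1).
General solution: C_1e^(-4t)(1,-1,2) + C_2e^(-t)(2,1,2) + C_3e^(2t)(-1,0,-1).

u(t) = C_1e^(-4t) + 2C_2e^(-t) - C_3e^(2t), v(t) = -C_1e^(-4t) + C_2e^(-t), w(t) = 2C_1e^(-4t) + 2C_2e^(-t) - C_3e^(2t)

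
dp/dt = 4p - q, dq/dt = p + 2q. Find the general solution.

p(t) = C_1e^(3t) + C_2te^(3t) - C_2e^(3t), q(t) = C_1e^(3t) + C_2te^(3t) - 2C_2e^(3t)

Coefficient matrix A = [[4, -1], [1, 2]].
Characteristic polynomial det(A - λI) = λ^2 - 6λ + 9 = 0.
Single eigenvalue λ = 3 with algebraic multiplicity 2.
Eigenvector v = (1,1); generalized eigenvector w with (A-λI)w=v is (-1,-2).
General solution: e^(3t)[C_1·v + C_2·(t·v + w)].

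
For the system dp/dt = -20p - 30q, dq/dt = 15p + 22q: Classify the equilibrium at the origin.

A = [[-20,-30],[15,22]]; det(A-λI) = λ^2 - 2λ + 10.
λ = 1 ± 3i: positive real part.

unstable spiral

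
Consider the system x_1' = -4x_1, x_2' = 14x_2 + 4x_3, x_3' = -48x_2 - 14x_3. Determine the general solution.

x_1(t) = K_1e^(-4t), x_2(t) = K_2e^(-2t) + K_3e^(2t), x_3(t) = -4K_2e^(-2t) - 3K_3e^(2t)

Coefficient matrix A = [[-4, 0, 0], [0, 14, 4], [0, -48, -14]].
det(A - λI) = 0 gives eigenvalues λ = -4, -2, 2.
For λ=-4: eigenvector (1,0,0).
For λ=-2: eigenvector (0,1,-4).
For λ=2: eigenvector (0,1,-3).
General solution: K_1e^(-4t)(1,0,0) + K_2e^(-2t)(0,1,-4) + K_3e^(2t)(0,1,-3).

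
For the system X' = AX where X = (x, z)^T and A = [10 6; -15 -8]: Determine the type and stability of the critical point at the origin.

A = [[10,6],[-15,-8]]; det(A-λI) = λ^2 - 2λ + 10.
λ = 1 ± 3i: positive real part.

unstable spiral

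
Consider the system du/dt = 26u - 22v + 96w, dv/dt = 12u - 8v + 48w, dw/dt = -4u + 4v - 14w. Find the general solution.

u(t) = -5K_1e^(-2t) + K_2e^(4t) + 4K_3e^(2t), v(t) = -2K_1e^(-2t) + K_2e^(4t), w(t) = K_1e^(-2t) - K_3e^(2t)

Coefficient matrix A = [[26, -22, 96], [12, -8, 48], [-4, 4, -14]].
det(A - λI) = 0 gives eigenvalues λ = -2, 4, 2.
For λ=-2: eigenvector (-5,-2,1).
For λ=4: eigenvector (1,1,0).
For λ=2: eigenvector (4,0,-1).
General solution: K_1e^(-2t)(-5,-2,1) + K_2e^(4t)(1,1,0) + K_3e^(2t)(4,0,-1).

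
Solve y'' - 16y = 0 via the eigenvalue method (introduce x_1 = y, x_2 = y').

y(t) = K_1e^(-4t) + K_2e^(4t)

Let x_1 = y, x_2 = y'. Then x_1' = x_2 and x_2' = 16x_1.
A = [[0,1],[16,0]]; det(A-λI) = λ^2 - 16.
Eigenvalues λ = -4, 4 with eigenvectors (1,-4), (1,4).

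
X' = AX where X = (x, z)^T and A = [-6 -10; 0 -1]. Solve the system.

Coefficient matrix A = [[-6, -10], [0, -1]].
Characteristic polynomial det(A - λI) = λ^2 + 7λ + 6 = 0.
Eigenvalues λ = -6, -1.
For λ=-6: (A-λI) row 1 is [0, -10], so an eigenvector is (1, 0).
For λ=-1: (A-λI) row 1 is [-5, -10], so an eigenvector is (2, -1).
General solution: c_1e^(-6t)(1,0) + c_2e^(-t)(2,-1).

x(t) = c_1e^(-6t) + 2c_2e^(-t), z(t) = -c_2e^(-t)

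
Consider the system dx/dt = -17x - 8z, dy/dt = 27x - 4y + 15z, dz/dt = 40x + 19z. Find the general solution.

Coefficient matrix A = [[-17, 0, -8], [27, -4, 15], [40, 0, 19]].
det(A - λI) = 0 gives eigenvalues λ = -4, -1, 3.
For λ=-4: eigenvector (0,1,0).
For λ=-1: eigenvector (1,-1,-2).
For λ=3: eigenvector (-2,3,5).
General solution: c_1e^(-4t)(0,1,0) + c_2e^(-t)(1,-1,-2) + c_3e^(3t)(-2,3,5).

x(t) = c_2e^(-t) - 2c_3e^(3t), y(t) = c_1e^(-4t) - c_2e^(-t) + 3c_3e^(3t), z(t) = -2c_2e^(-t) + 5c_3e^(3t)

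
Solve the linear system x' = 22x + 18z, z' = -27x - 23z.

Coefficient matrix A = [[22, 18], [-27, -23]].
Characteristic polynomial det(A - λI) = λ^2 + λ - 20 = 0.
Eigenvalues λ = 4, -5.
For λ=4: (A-λI) row 1 is [18, 18], so an eigenvector is (1, -1).
For λ=-5: (A-λI) row 1 is [27, 18], so an eigenvector is (-2, 3).
General solution: c_1e^(4t)(1,-1) + c_2e^(-5t)(-2,3).

x(t) = c_1e^(4t) - 2c_2e^(-5t), z(t) = -c_1e^(4t) + 3c_2e^(-5t)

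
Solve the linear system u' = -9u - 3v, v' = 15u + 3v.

Coefficient matrix A = [[-9, -3], [15, 3]].
Characteristic polynomial det(A - λI) = λ^2 + 6λ + 18 = 0.
Eigenvalues λ = -3 ± 3i (complex conjugate pair).
For λ=-3+3i: an eigenvector is (1,-2) - i(0,1) = (1, -2 - i).
A real fundamental pair from Re and Im of e^((-3+3i)t)v: X_1 = e^(-3t)(cos(3t)·(1,-2) + sin(3t)·(0,1)), X_2 = e^(-3t)(sin(3t)·(1,-2) - cos(3t)·(0,1)).
General solution: C_1X_1 + C_2X_2.

u(t) = C_1e^(-3t)cos(3t) + C_2e^(-3t)sin(3t), v(t) = C_1e^(-3t)sin(3t) - 2C_1e^(-3t)cos(3t) - 2C_2e^(-3t)sin(3t) - C_2e^(-3t)cos(3t)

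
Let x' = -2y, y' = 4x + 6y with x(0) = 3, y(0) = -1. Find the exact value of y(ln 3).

A = [[0,-2],[4,6]]; eigenvalues λ = 4, 2.
Eigenvectors: (1,-2) for λ=4, (1,-1) for λ=2.
From the initial condition, c_1 = -2, c_2 = 5.
y(ln 3) = (-2)(3^4)(-2) + (5)(3^2)(-1) = 279.

279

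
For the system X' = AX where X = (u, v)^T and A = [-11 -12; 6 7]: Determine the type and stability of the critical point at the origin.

saddle

A = [[-11,-12],[6,7]]; det(A-λI) = λ^2 + 4λ - 5.
λ = 1, -5: opposite signs.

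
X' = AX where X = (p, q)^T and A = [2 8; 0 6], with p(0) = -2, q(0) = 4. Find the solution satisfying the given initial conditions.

Coefficient matrix A = [[2, 8], [0, 6]].
Characteristic polynomial det(A - λI) = λ^2 - 8λ + 12 = 0.
Eigenvalues λ = 2, 6.
For λ=2: (A-λI) row 1 is [0, 8], so an eigenvector is (1, 0).
For λ=6: (A-λI) row 1 is [-4, 8], so an eigenvector is (-2, -1).
General solution: K_1e^(2t)(1,0) + K_2e^(6t)(-2,-1).
Applying p(0)=-2, q(0)=4 gives K_1=-10, K_2=-4.

p(t) = 8e^(6t) - 10e^(2t), q(t) = 4e^(6t)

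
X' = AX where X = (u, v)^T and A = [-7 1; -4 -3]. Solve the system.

Coefficient matrix A = [[-7, 1], [-4, -3]].
Characteristic polynomial det(A - λI) = λ^2 + 10λ + 25 = 0.
Single eigenvalue λ = -5 with algebraic multiplicity 2.
Eigenvector v = (-1,-2); generalized eigenvector w with (A-λI)w=v is (-1,-3).
General solution: e^(-5t)[K_1·v + K_2·(t·v + w)].

u(t) = -K_1e^(-5t) - K_2te^(-5t) - K_2e^(-5t), v(t) = -2K_1e^(-5t) - 2K_2te^(-5t) - 3K_2e^(-5t)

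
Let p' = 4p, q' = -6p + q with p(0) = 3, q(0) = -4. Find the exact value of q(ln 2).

-92

A = [[4,0],[-6,1]]; eigenvalues λ = 1, 4.
Eigenvectors: (0,-1) for λ=1, (1,-2) for λ=4.
From the initial condition, c_1 = -2, c_2 = 3.
q(ln 2) = (-2)(2^1)(-1) + (3)(2^4)(-2) = -92.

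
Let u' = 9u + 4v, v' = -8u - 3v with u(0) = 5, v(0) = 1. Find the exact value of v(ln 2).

-328

A = [[9,4],[-8,-3]]; eigenvalues λ = 1, 5.
Eigenvectors: (1,-2) for λ=1, (-1,1) for λ=5.
From the initial condition, c_1 = -6, c_2 = -11.
v(ln 2) = (-6)(2^1)(-2) + (-11)(2^5)(1) = -328.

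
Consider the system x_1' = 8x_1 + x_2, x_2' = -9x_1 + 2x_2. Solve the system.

Coefficient matrix A = [[8, 1], [-9, 2]].
Characteristic polynomial det(A - λI) = λ^2 - 10λ + 25 = 0.
Single eigenvalue λ = 5 with algebraic multiplicity 2.
Eigenvector v = (1,-3); generalized eigenvector w with (A-λI)w=v is (0,1).
General solution: e^(5t)[C_1·v + C_2·(t·v + w)].

x_1(t) = C_1e^(5t) + C_2te^(5t), x_2(t) = -3C_1e^(5t) - 3C_2te^(5t) + C_2e^(5t)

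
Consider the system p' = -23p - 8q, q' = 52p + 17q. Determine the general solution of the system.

p(t) = K_1e^(-3t)sin(4t) - K_1e^(-3t)cos(4t) - K_2e^(-3t)sin(4t) - K_2e^(-3t)cos(4t), q(t) = -3K_1e^(-3t)sin(4t) + 2K_1e^(-3t)cos(4t) + 2K_2e^(-3t)sin(4t) + 3K_2e^(-3t)cos(4t)

Coefficient matrix A = [[-23, -8], [52, 17]].
Characteristic polynomial det(A - λI) = λ^2 + 6λ + 25 = 0.
Eigenvalues λ = -3 ± 4i (complex conjugate pair).
For λ=-3+4i: an eigenvector is (-1,2) - i(1,-3) = (-1 - i, 2 + 3i).
A real fundamental pair from Re and Im of e^((-3+4i)t)v: X_1 = e^(-3t)(cos(4t)·(-1,2) + sin(4t)·(1,-3)), X_2 = e^(-3t)(sin(4t)·(-1,2) - cos(4t)·(1,-3)).
General solution: K_1X_1 + K_2X_2.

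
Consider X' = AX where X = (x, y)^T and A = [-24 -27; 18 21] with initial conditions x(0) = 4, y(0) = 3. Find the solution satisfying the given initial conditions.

x(t) = -17e^(3t) + 21e^(-6t), y(t) = 17e^(3t) - 14e^(-6t)

Coefficient matrix A = [[-24, -27], [18, 21]].
Characteristic polynomial det(A - λI) = λ^2 + 3λ - 18 = 0.
Eigenvalues λ = 3, -6.
For λ=3: (A-λI) row 1 is [-27, -27], so an eigenvector is (1, -1).
For λ=-6: (A-λI) row 1 is [-18, -27], so an eigenvector is (-3, 2).
General solution: c_1e^(3t)(1,-1) + c_2e^(-6t)(-3,2).
Applying x(0)=4, y(0)=3 gives c_1=-17, c_2=-7.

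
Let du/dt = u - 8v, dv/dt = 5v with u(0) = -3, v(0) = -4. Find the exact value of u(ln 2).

A = [[1,-8],[0,5]]; eigenvalues λ = 1, 5.
Eigenvectors: (-1,0) for λ=1, (2,-1) for λ=5.
From the initial condition, c_1 = 11, c_2 = 4.
u(ln 2) = (11)(2^1)(-1) + (4)(2^5)(2) = 234.

234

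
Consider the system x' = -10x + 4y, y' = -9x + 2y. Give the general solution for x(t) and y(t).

Coefficient matrix A = [[-10, 4], [-9, 2]].
Characteristic polynomial det(A - λI) = λ^2 + 8λ + 16 = 0.
Single eigenvalue λ = -4 with algebraic multiplicity 2.
Eigenvector v = (2,3); generalized eigenvector w with (A-λI)w=v is (-1,-1).
General solution: e^(-4t)[K_1·v + K_2·(t·v + w)].

x(t) = 2K_1e^(-4t) + 2K_2te^(-4t) - K_2e^(-4t), y(t) = 3K_1e^(-4t) + 3K_2te^(-4t) - K_2e^(-4t)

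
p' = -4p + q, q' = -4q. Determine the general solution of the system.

Coefficient matrix A = [[-4, 1], [0, -4]].
Characteristic polynomial det(A - λI) = λ^2 + 8λ + 16 = 0.
Single eigenvalue λ = -4 with algebraic multiplicity 2.
Eigenvector v = (-1,0); generalized eigenvector w with (A-λI)w=v is (1,-1).
General solution: e^(-4t)[C_1·v + C_2·(t·v + w)].

p(t) = -C_1e^(-4t) - C_2te^(-4t) + C_2e^(-4t), q(t) = -C_2e^(-4t)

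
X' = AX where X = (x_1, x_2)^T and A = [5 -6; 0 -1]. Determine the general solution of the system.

Coefficient matrix A = [[5, -6], [0, -1]].
Characteristic polynomial det(A - λI) = λ^2 - 4λ - 5 = 0.
Eigenvalues λ = -1, 5.
For λ=-1: (A-λI) row 1 is [6, -6], so an eigenvector is (-1, -1).
For λ=5: (A-λI) row 1 is [0, -6], so an eigenvector is (1, 0).
General solution: c_1e^(-t)(-1,-1) + c_2e^(5t)(1,0).

x_1(t) = -c_1e^(-t) + c_2e^(5t), x_2(t) = -c_1e^(-t)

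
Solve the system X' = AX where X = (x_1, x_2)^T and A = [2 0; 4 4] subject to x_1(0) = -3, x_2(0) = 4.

x_1(t) = -3e^(2t), x_2(t) = -2e^(4t) + 6e^(2t)

Coefficient matrix A = [[2, 0], [4, 4]].
Characteristic polynomial det(A - λI) = λ^2 - 6λ + 8 = 0.
Eigenvalues λ = 4, 2.
For λ=4: (A-λI) row 1 is [-2, 0], so an eigenvector is (0, 1).
For λ=2: (A-λI) row 2 is [4, 2], so an eigenvector is (1, -2).
General solution: C_1e^(4t)(0,1) + C_2e^(2t)(1,-2).
Applying x_1(0)=-3, x_2(0)=4 gives C_1=-2, C_2=-3.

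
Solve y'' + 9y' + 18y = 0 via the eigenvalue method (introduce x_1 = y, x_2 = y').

Let x_1 = y, x_2 = y'. Then x_1' = x_2 and x_2' = -18x_1 - 9x_2.
A = [[0,1],[-18,-9]]; det(A-λI) = λ^2 + 9λ + 18.
Eigenvalues λ = -6, -3 with eigenvectors (1,-6), (1,-3).

y(t) = c_1e^(-6t) + c_2e^(-3t)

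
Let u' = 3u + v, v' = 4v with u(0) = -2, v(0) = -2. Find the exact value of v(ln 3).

A = [[3,1],[0,4]]; eigenvalues λ = 3, 4.
Eigenvectors: (-1,0) for λ=3, (1,1) for λ=4.
From the initial condition, c_1 = 0, c_2 = -2.
v(ln 3) = (0)(3^3)(0) + (-2)(3^4)(1) = -162.

-162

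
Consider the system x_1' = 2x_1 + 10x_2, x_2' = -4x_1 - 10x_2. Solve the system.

x_1(t) = -K_1e^(-4t)sin(2t) - 2K_1e^(-4t)cos(2t) - 2K_2e^(-4t)sin(2t) + K_2e^(-4t)cos(2t), x_2(t) = K_1e^(-4t)sin(2t) + K_1e^(-4t)cos(2t) + K_2e^(-4t)sin(2t) - K_2e^(-4t)cos(2t)

Coefficient matrix A = [[2, 10], [-4, -10]].
Characteristic polynomial det(A - λI) = λ^2 + 8λ + 20 = 0.
Eigenvalues λ = -4 ± 2i (complex conjugate pair).
For λ=-4+2i: an eigenvector is (-2,1) - i(-1,1) = (-2 + i, 1 - i).
A real fundamental pair from Re and Im of e^((-4+2i)t)v: X_1 = e^(-4t)(cos(2t)·(-2,1) + sin(2t)·(-1,1)), X_2 = e^(-4t)(sin(2t)·(-2,1) - cos(2t)·(-1,1)).
General solution: K_1X_1 + K_2X_2.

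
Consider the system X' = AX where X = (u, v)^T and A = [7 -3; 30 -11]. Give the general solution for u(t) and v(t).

u(t) = -K_1e^(-2t)sin(3t) + K_2e^(-2t)cos(3t), v(t) = -3K_1e^(-2t)sin(3t) + K_1e^(-2t)cos(3t) + K_2e^(-2t)sin(3t) + 3K_2e^(-2t)cos(3t)

Coefficient matrix A = [[7, -3], [30, -11]].
Characteristic polynomial det(A - λI) = λ^2 + 4λ + 13 = 0.
Eigenvalues λ = -2 ± 3i (complex conjugate pair).
For λ=-2+3i: an eigenvector is (0,1) - i(-1,-3) = (0 + i, 1 + 3i).
A real fundamental pair from Re and Im of e^((-2+3i)t)v: X_1 = e^(-2t)(cos(3t)·(0,1) + sin(3t)·(-1,-3)), X_2 = e^(-2t)(sin(3t)·(0,1) - cos(3t)·(-1,-3)).
General solution: K_1X_1 + K_2X_2.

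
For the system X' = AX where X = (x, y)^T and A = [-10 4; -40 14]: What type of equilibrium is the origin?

A = [[-10,4],[-40,14]]; det(A-λI) = λ^2 - 4λ + 20.
λ = 2 ± 4i: positive real part.

unstable spiral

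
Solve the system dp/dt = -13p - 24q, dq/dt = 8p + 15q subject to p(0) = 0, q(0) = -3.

Coefficient matrix A = [[-13, -24], [8, 15]].
Characteristic polynomial det(A - λI) = λ^2 - 2λ - 3 = 0.
Eigenvalues λ = 3, -1.
For λ=3: (A-λI) row 1 is [-16, -24], so an eigenvector is (3, -2).
For λ=-1: (A-λI) row 1 is [-12, -24], so an eigenvector is (-2, 1).
General solution: c_1e^(3t)(3,-2) + c_2e^(-t)(-2,1).
Applying p(0)=0, q(0)=-3 gives c_1=6, c_2=9.

p(t) = 18e^(3t) - 18e^(-t), q(t) = -12e^(3t) + 9e^(-t)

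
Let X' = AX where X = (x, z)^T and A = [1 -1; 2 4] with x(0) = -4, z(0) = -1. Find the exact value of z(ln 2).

-44

A = [[1,-1],[2,4]]; eigenvalues λ = 2, 3.
Eigenvectors: (1,-1) for λ=2, (-1,2) for λ=3.
From the initial condition, c_1 = -9, c_2 = -5.
z(ln 2) = (-9)(2^2)(-1) + (-5)(2^3)(2) = -44.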